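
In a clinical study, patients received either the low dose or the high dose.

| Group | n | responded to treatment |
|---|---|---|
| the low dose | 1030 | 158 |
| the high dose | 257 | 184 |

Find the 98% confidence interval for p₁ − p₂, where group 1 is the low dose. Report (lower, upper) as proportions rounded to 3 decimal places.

First, p̂₁ = 158/1030 = 0.1534; p̂₂ = 184/257 = 0.7160.
The two standard errors are √(0.1534×0.8466/1030) = 0.01123 and √(0.7160×0.2840/257) = 0.02813.
Because the samples are independent, SE_diff = √(0.01123² + 0.02813²) = 0.03029.
Using z* = 2.326 for 98%, ME = 2.326 × 0.03029 = 0.07045.
p̂₁ − p̂₂ = -0.5626; interval -0.5626 ± 0.07045 gives (-0.633, -0.492).

(-0.633, -0.492)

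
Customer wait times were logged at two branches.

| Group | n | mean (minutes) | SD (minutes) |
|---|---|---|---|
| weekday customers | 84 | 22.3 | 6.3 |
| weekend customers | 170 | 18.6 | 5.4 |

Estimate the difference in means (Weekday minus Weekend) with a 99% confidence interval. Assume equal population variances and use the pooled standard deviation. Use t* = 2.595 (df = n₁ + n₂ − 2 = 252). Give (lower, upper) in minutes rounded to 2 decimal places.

(1.72, 5.68)

s_p = √[((n₁−1)s₁² + (n₂−1)s₂²)/(n₁+n₂−2)] = √[(83·6.3² + 169·5.4²)/252] = 5.7121.
SE = 5.7121·√(1/84 + 1/170) = 0.7618.
With t* = 2.595, margin = 2.595 × 0.7618 = 1.9769.
x̄₁ − x̄₂ = 22.3 − 18.6 = 3.7000; interval 3.7000 ± 1.9769 = (1.72, 5.68).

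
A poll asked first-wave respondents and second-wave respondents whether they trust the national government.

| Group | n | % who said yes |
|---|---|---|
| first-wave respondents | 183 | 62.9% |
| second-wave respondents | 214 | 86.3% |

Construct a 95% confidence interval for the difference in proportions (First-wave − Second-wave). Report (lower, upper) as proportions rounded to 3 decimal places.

Each SE is √(p̂(1−p̂)/n): √(0.6290·0.3710/183) = 0.03571 and √(0.8630·0.1370/214) = 0.02350.
SE(p̂₁ − p̂₂) = √(SE₁² + SE₂²) = √(0.0012752041 + 0.00055225) = 0.04275, since the two samples are independent.
At 95% confidence z* = 1.960; margin = 1.960 × 0.04275 = 0.08379.
The difference is 0.6290 − 0.8630 = -0.2340, so the interval is -0.2340 ± 0.08379 = (-0.318, -0.150).

(-0.318, -0.150)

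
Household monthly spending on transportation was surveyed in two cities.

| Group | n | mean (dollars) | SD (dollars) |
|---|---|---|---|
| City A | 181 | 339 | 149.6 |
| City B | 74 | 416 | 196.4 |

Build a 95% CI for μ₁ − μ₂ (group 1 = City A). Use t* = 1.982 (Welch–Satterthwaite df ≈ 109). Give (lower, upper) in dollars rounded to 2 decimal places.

(-127.33, -26.67)

Standard errors of each mean: 149.6/√181 = 11.1197 and 196.4/√74 = 22.8310.
SE(x̄₁ − x̄₂) = √(11.1197² + 22.8310²) = 25.3949 for independent samples with unequal variances.
With t* = 1.982, the margin is 1.982 × 25.3949 = 50.3327.
x̄₁ − x̄₂ = 339 − 416 = -77.0000; the interval is -77.0000 ± 50.3327 = (-127.33, -26.67).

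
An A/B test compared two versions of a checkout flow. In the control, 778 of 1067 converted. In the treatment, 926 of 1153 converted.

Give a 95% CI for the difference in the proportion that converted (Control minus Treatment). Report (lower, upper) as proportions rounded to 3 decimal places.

Sample proportions: 778/1067 = 0.7291, 926/1153 = 0.8031.
Each SE is √(p̂(1−p̂)/n): √(0.7291·0.2709/1067) = 0.01361 and √(0.8031·0.1969/1153) = 0.01171.
SE(p̂₁ − p̂₂) = √(SE₁² + SE₂²) = √(0.0001852321 + 0.0001371241) = 0.01795, since the two samples are independent.
At 95% confidence z* = 1.960; margin = 1.960 × 0.01795 = 0.03518.
The difference is 0.7291 − 0.8031 = -0.0740, so the interval is -0.0740 ± 0.03518 = (-0.109, -0.039).

(-0.109, -0.039)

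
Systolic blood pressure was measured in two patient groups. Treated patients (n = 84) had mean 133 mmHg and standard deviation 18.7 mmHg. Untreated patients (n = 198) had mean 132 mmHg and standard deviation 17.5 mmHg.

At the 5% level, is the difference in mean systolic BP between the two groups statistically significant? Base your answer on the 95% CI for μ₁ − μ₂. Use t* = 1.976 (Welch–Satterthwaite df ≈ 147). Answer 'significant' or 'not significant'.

not significant

Per-group SEs: s₁/√n₁ = 18.7/√84 = 2.0403, s₂/√n₂ = 17.5/√198 = 1.2437.
Unpooled SE of the difference: √(4.16282409 + 1.54678969) = 2.3895.
Margin of error = t* · SE = 1.976 × 2.3895 = 4.7217.
x̄₁ − x̄₂ = 133 − 132 = 1.0000.
CI: 1.0000 ± 4.7217 = (-3.7217, 5.7217).
The interval (-3.7217, 5.7217) contains 0, so the difference is not significant.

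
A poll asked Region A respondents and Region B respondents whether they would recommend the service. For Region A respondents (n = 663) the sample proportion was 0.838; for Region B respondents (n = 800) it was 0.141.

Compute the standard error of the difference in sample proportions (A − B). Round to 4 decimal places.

Each SE is √(p̂(1−p̂)/n): √(0.8380·0.1620/663) = 0.01431 and √(0.1410·0.8590/800) = 0.01230.
SE(p̂₁ − p̂₂) = √(SE₁² + SE₂²) = √(0.0002047761 + 0.00015129) = 0.01887, since the two samples are independent.

0.0189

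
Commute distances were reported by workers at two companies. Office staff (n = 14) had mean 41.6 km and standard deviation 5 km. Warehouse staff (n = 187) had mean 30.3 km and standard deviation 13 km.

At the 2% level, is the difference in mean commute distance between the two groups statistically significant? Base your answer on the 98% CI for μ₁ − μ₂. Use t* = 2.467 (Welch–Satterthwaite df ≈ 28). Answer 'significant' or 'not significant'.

SE₁ = s₁/√n₁ = 5/√14 = 1.3363; SE₂ = 13/√187 = 0.9507.
Independent samples, unequal variances: SE_diff = √(SE₁² + SE₂²) = √(1.78569769 + 0.90383049) = 1.6400.
t* = 2.467, so margin of error = 2.467 × 1.6400 = 4.0459.
Difference in means = 41.6 − 30.3 = 11.3000.
11.3000 ± 4.0459 → (7.2541, 15.3459).
The interval (7.2541, 15.3459) does not contain 0, so the difference is significant.

significant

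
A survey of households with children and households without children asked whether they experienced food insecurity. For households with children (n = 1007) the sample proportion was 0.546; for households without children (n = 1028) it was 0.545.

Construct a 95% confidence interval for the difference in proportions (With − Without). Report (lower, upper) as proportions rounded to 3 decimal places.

The two standard errors are √(0.5460×0.4540/1007) = 0.01569 and √(0.5450×0.4550/1028) = 0.01553.
Because the samples are independent, SE_diff = √(0.01569² + 0.01553²) = 0.02208.
Using z* = 1.960 for 95%, ME = 1.960 × 0.02208 = 0.04328.
p̂₁ − p̂₂ = 0.0010; interval 0.0010 ± 0.04328 gives (-0.042, 0.044).

(-0.042, 0.044)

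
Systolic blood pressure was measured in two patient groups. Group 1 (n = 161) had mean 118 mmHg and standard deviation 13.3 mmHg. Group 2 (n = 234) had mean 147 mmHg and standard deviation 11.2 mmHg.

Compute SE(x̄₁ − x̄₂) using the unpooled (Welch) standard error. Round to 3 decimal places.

1.279

SE₁ = s₁/√n₁ = 13.3/√161 = 1.0482; SE₂ = 11.2/√234 = 0.7322.
Independent samples, unequal variances: SE_diff = √(SE₁² + SE₂²) = √(1.09872324 + 0.53611684) = 1.2786.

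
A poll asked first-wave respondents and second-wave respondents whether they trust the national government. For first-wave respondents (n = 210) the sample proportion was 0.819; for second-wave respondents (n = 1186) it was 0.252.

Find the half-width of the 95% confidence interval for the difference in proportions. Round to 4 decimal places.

0.0576

Each SE is √(p̂(1−p̂)/n): √(0.8190·0.1810/210) = 0.02657 and √(0.2520·0.7480/1186) = 0.01261.
SE(p̂₁ − p̂₂) = √(SE₁² + SE₂²) = √(0.0007059649 + 0.0001590121) = 0.02941, since the two samples are independent.
At 95% confidence z* = 1.960; margin = 1.960 × 0.02941 = 0.05764.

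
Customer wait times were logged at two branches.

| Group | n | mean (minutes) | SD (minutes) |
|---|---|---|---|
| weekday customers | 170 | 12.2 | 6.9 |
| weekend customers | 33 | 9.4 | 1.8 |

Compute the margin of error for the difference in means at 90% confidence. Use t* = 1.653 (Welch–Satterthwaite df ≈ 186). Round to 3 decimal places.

1.017

Per-group SEs: s₁/√n₁ = 6.9/√170 = 0.5292, s₂/√n₂ = 1.8/√33 = 0.3133.
Unpooled SE of the difference: √(0.28005264 + 0.09815689) = 0.6150.
Margin of error = t* · SE = 1.653 × 0.6150 = 1.0166.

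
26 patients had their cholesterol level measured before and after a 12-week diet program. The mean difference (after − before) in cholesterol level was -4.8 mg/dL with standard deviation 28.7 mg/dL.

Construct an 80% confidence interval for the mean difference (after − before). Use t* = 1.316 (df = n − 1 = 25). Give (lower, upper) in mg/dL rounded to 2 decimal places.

Paired design: SE = s_d/√n = 28.7/√26 = 5.6285.
t* = 1.316; margin of error = 1.316 × 5.6285 = 7.4071.
-4.8 ± 7.4071 → (-12.21, 2.61).

(-12.21, 2.61)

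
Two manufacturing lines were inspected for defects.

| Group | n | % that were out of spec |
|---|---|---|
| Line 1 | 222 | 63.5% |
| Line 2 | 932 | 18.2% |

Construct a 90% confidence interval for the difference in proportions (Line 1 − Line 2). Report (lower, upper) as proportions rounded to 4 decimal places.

The two standard errors are √(0.6350×0.3650/222) = 0.03231 and √(0.1820×0.8180/932) = 0.01264.
Because the samples are independent, SE_diff = √(0.03231² + 0.01264²) = 0.03469.
Using z* = 1.645 for 90%, ME = 1.645 × 0.03469 = 0.05707.
p̂₁ − p̂₂ = 0.4530; interval 0.4530 ± 0.05707 gives (0.3959, 0.5101).

(0.3959, 0.5101)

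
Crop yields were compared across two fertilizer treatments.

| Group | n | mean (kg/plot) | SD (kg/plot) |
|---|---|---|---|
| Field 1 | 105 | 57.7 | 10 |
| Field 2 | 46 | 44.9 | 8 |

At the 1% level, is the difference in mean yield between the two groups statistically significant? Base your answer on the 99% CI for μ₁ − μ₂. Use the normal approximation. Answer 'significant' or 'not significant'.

significant

Per-group SEs: s₁/√n₁ = 10/√105 = 0.9759, s₂/√n₂ = 8/√46 = 1.1795.
Unpooled SE of the difference: √(0.95238081 + 1.39122025) = 1.5309.
Margin of error = z* · SE = 2.576 × 1.5309 = 3.9436.
x̄₁ − x̄₂ = 57.7 − 44.9 = 12.8000.
CI: 12.8000 ± 3.9436 = (8.8564, 16.7436).
The interval (8.8564, 16.7436) does not contain 0, so the difference is significant.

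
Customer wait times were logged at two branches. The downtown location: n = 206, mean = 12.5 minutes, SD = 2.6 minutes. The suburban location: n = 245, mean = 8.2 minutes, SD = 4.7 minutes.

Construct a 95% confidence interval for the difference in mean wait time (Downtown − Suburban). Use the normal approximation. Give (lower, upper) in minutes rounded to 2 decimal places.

(3.61, 4.99)

Per-group SEs: s₁/√n₁ = 2.6/√206 = 0.1812, s₂/√n₂ = 4.7/√245 = 0.3003.
Unpooled SE of the difference: √(0.03283344 + 0.09018009) = 0.3507.
Margin of error = z* · SE = 1.960 × 0.3507 = 0.6874.
x̄₁ − x̄₂ = 12.5 − 8.2 = 4.3000.
CI: 4.3000 ± 0.6874 = (3.61, 4.99).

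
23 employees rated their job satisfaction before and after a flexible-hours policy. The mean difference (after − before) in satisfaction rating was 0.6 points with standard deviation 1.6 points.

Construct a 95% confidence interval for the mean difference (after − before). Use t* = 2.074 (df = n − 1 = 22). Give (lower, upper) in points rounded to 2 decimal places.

Paired design: SE = s_d/√n = 1.6/√23 = 0.3336.
t* = 2.074; margin of error = 2.074 × 0.3336 = 0.6919.
0.6 ± 0.6919 → (-0.09, 1.29).

(-0.09, 1.29)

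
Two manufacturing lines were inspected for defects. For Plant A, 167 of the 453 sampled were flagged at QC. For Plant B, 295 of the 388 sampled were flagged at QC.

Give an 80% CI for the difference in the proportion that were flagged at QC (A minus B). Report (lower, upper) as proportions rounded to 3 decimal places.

p̂₁ = 167/453 = 0.3687 and p̂₂ = 295/388 = 0.7603.
SE₁ = √(p̂₁(1−p̂₁)/n₁) = √(0.3687·0.6313/453) = 0.02267; SE₂ = √(0.7603·0.2397/388) = 0.02167.
Independent samples: SE of the difference = √(SE₁² + SE₂²) = √(0.0005139289 + 0.0004695889) = 0.03136.
z* for 80% confidence is 1.282, so the margin of error is 1.282 × 0.03136 = 0.04020.
Point estimate p̂₁ − p̂₂ = 0.3687 − 0.7603 = -0.3916.
-0.3916 ± 0.04020 → (-0.432, -0.351).

(-0.432, -0.351)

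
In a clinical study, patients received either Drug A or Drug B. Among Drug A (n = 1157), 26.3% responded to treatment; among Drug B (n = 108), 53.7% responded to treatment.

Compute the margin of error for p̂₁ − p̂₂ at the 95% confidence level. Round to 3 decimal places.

0.097

The two standard errors are √(0.2630×0.7370/1157) = 0.01294 and √(0.5370×0.4630/108) = 0.04798.
Because the samples are independent, SE_diff = √(0.01294² + 0.04798²) = 0.04969.
Using z* = 1.960 for 95%, ME = 1.960 × 0.04969 = 0.09739.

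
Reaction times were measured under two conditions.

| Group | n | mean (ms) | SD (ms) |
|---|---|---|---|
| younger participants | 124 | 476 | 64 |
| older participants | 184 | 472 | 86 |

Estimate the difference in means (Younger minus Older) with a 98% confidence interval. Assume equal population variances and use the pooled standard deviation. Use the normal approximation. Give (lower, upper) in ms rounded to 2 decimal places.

s_p = √[((n₁−1)s₁² + (n₂−1)s₂²)/(n₁+n₂−2)] = √[(123·64² + 183·86²)/306] = 77.9072.
SE = 77.9072·√(1/124 + 1/184) = 9.0518.
With z* = 2.326, margin = 2.326 × 9.0518 = 21.0545.
x̄₁ − x̄₂ = 476 − 472 = 4.0000; interval 4.0000 ± 21.0545 = (-17.05, 25.05).

(-17.05, 25.05)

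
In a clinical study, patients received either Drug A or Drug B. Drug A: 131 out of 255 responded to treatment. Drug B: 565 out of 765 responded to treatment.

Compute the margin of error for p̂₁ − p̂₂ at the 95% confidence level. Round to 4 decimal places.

0.0688

p̂₁ = 131/255 = 0.5137 and p̂₂ = 565/765 = 0.7386.
SE₁ = √(p̂₁(1−p̂₁)/n₁) = √(0.5137·0.4863/255) = 0.03130; SE₂ = √(0.7386·0.2614/765) = 0.01589.
Independent samples: SE of the difference = √(SE₁² + SE₂²) = √(0.00097969 + 0.0002524921) = 0.03510.
z* for 95% confidence is 1.960, so the margin of error is 1.960 × 0.03510 = 0.06880.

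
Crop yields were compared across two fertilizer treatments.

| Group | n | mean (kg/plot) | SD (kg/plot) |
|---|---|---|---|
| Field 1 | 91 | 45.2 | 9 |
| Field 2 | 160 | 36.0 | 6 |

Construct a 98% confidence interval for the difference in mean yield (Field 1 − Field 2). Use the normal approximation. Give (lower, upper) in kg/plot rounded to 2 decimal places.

Standard errors of each mean: 9/√91 = 0.9435 and 6/√160 = 0.4743.
SE(x̄₁ − x̄₂) = √(0.9435² + 0.4743²) = 1.0560 for independent samples with unequal variances.
With z* = 2.326, the margin is 2.326 × 1.0560 = 2.4563.
x̄₁ − x̄₂ = 45.2 − 36.0 = 9.2000; the interval is 9.2000 ± 2.4563 = (6.74, 11.66).

(6.74, 11.66)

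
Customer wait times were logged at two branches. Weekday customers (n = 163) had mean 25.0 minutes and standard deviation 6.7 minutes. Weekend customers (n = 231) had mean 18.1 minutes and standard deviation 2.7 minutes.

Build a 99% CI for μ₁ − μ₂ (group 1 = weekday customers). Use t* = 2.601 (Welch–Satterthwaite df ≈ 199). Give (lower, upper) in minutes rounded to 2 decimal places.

(5.46, 8.34)

Per-group SEs: s₁/√n₁ = 6.7/√163 = 0.5248, s₂/√n₂ = 2.7/√231 = 0.1776.
Unpooled SE of the difference: √(0.27541504 + 0.03154176) = 0.5540.
Margin of error = t* · SE = 2.601 × 0.5540 = 1.4410.
x̄₁ − x̄₂ = 25.0 − 18.1 = 6.9000.
CI: 6.9000 ± 1.4410 = (5.46, 8.34).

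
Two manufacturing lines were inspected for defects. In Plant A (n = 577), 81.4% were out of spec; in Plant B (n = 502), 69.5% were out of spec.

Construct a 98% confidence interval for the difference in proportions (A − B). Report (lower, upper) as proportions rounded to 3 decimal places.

The two standard errors are √(0.8140×0.1860/577) = 0.01620 and √(0.6950×0.3050/502) = 0.02055.
Because the samples are independent, SE_diff = √(0.01620² + 0.02055²) = 0.02617.
Using z* = 2.326 for 98%, ME = 2.326 × 0.02617 = 0.06087.
p̂₁ − p̂₂ = 0.1190; interval 0.1190 ± 0.06087 gives (0.058, 0.180).

(0.058, 0.180)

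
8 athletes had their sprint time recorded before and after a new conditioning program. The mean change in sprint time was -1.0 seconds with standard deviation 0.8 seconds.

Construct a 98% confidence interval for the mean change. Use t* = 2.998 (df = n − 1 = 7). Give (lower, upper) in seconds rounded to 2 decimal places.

This is a matched-pairs design, so SE = s_d/√n = 0.8/√8 = 0.2828.
Margin = 2.998 × 0.2828 = 0.8478; the interval is -1.0 ± 0.8478 = (-1.85, -0.15).

(-1.85, -0.15)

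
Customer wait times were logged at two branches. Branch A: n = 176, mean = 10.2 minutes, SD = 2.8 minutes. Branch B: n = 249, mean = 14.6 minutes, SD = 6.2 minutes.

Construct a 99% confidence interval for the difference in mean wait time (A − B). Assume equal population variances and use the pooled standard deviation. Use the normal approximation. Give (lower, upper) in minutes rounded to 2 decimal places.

(-5.69, -3.11)

s_p = √[((n₁−1)s₁² + (n₂−1)s₂²)/(n₁+n₂−2)] = √[(175·2.8² + 248·6.2²)/423] = 5.0774.
SE = 5.0774·√(1/176 + 1/249) = 0.5000.
With z* = 2.576, margin = 2.576 × 0.5000 = 1.2880.
x̄₁ − x̄₂ = 10.2 − 14.6 = -4.4000; interval -4.4000 ± 1.2880 = (-5.69, -3.11).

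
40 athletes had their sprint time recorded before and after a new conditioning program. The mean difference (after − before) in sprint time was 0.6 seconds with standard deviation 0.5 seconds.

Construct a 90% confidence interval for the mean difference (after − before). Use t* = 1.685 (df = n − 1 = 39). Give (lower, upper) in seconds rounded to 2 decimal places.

(0.47, 0.73)

This is a matched-pairs design, so SE = s_d/√n = 0.5/√40 = 0.0791.
Margin = 1.685 × 0.0791 = 0.1333; the interval is 0.6 ± 0.1333 = (0.47, 0.73).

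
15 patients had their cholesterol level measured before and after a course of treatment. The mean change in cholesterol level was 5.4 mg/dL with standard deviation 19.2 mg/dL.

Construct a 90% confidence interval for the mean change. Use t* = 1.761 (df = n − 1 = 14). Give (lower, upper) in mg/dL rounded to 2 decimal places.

(-3.33, 14.13)

Paired design: SE = s_d/√n = 19.2/√15 = 4.9574.
t* = 1.761; margin of error = 1.761 × 4.9574 = 8.7300.
5.4 ± 8.7300 → (-3.33, 14.13).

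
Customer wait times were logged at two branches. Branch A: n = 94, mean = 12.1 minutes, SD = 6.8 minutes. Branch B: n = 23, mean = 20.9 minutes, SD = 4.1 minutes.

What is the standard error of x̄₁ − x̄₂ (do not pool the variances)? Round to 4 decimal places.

1.1058

Per-group SEs: s₁/√n₁ = 6.8/√94 = 0.7014, s₂/√n₂ = 4.1/√23 = 0.8549.
Unpooled SE of the difference: √(0.49196196 + 0.73085401) = 1.1058.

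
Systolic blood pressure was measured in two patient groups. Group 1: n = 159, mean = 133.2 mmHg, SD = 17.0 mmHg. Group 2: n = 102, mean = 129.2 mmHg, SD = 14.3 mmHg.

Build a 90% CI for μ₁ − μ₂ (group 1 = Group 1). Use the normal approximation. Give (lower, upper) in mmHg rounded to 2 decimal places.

(0.78, 7.22)

Per-group SEs: s₁/√n₁ = 17.0/√159 = 1.3482, s₂/√n₂ = 14.3/√102 = 1.4159.
Unpooled SE of the difference: √(1.81764324 + 2.00477281) = 1.9551.
Margin of error = z* · SE = 1.645 × 1.9551 = 3.2161.
x̄₁ − x̄₂ = 133.2 − 129.2 = 4.0000.
CI: 4.0000 ± 3.2161 = (0.78, 7.22).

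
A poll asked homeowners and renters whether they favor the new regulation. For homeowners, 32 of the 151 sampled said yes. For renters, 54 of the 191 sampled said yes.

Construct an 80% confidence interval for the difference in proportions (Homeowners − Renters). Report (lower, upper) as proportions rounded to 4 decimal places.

p̂₁ = 32/151 = 0.2119 and p̂₂ = 54/191 = 0.2827.
SE₁ = √(p̂₁(1−p̂₁)/n₁) = √(0.2119·0.7881/151) = 0.03326; SE₂ = √(0.2827·0.7173/191) = 0.03258.
Independent samples: SE of the difference = √(SE₁² + SE₂²) = √(0.0011062276 + 0.0010614564) = 0.04656.
z* for 80% confidence is 1.282, so the margin of error is 1.282 × 0.04656 = 0.05969.
Point estimate p̂₁ − p̂₂ = 0.2119 − 0.2827 = -0.0708.
-0.0708 ± 0.05969 → (-0.1305, -0.0111).

(-0.1305, -0.0111)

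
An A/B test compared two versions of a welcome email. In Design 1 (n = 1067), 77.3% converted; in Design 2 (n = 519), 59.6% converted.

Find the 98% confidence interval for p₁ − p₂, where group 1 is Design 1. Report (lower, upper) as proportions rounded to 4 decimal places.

(0.1187, 0.2353)

SE₁ = √(p̂₁(1−p̂₁)/n₁) = √(0.7730·0.2270/1067) = 0.01282; SE₂ = √(0.5960·0.4040/519) = 0.02154.
Independent samples: SE of the difference = √(SE₁² + SE₂²) = √(0.0001643524 + 0.0004639716) = 0.02507.
z* for 98% confidence is 2.326, so the margin of error is 2.326 × 0.02507 = 0.05831.
Point estimate p̂₁ − p̂₂ = 0.7730 − 0.5960 = 0.1770.
0.1770 ± 0.05831 → (0.1187, 0.2353).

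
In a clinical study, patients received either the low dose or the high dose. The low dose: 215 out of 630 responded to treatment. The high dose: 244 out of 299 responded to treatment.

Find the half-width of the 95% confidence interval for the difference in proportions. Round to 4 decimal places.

Sample proportions: 215/630 = 0.3413, 244/299 = 0.8161.
Each SE is √(p̂(1−p̂)/n): √(0.3413·0.6587/630) = 0.01889 and √(0.8161·0.1839/299) = 0.02240.
SE(p̂₁ − p̂₂) = √(SE₁² + SE₂²) = √(0.0003568321 + 0.00050176) = 0.02930, since the two samples are independent.
At 95% confidence z* = 1.960; margin = 1.960 × 0.02930 = 0.05743.

0.0574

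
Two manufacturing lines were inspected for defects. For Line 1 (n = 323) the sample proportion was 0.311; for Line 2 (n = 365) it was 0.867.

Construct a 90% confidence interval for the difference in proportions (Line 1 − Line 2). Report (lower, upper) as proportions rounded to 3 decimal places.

SE₁ = √(p̂₁(1−p̂₁)/n₁) = √(0.3110·0.6890/323) = 0.02576; SE₂ = √(0.8670·0.1330/365) = 0.01777.
Independent samples: SE of the difference = √(SE₁² + SE₂²) = √(0.0006635776 + 0.0003157729) = 0.03129.
z* for 90% confidence is 1.645, so the margin of error is 1.645 × 0.03129 = 0.05147.
Point estimate p̂₁ − p̂₂ = 0.3110 − 0.8670 = -0.5560.
-0.5560 ± 0.05147 → (-0.607, -0.505).

(-0.607, -0.505)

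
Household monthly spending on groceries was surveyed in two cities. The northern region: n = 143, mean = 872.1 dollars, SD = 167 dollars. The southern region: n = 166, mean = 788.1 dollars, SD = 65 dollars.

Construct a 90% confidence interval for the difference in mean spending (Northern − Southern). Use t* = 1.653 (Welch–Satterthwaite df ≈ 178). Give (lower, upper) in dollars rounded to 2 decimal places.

SE₁ = s₁/√n₁ = 167/√143 = 13.9652; SE₂ = 65/√166 = 5.0450.
Independent samples, unequal variances: SE_diff = √(SE₁² + SE₂²) = √(195.02681104 + 25.452025) = 14.8485.
t* = 1.653, so margin of error = 1.653 × 14.8485 = 24.5446.
Difference in means = 872.1 − 788.1 = 84.0000.
84.0000 ± 24.5446 → (59.46, 108.54).

(59.46, 108.54)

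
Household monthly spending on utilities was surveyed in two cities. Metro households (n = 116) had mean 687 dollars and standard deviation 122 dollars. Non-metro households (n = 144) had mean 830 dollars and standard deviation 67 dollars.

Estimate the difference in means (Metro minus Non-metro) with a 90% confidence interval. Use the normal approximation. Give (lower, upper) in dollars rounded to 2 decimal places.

(-163.77, -122.23)

Standard errors of each mean: 122/√116 = 11.3274 and 67/√144 = 5.5833.
SE(x̄₁ − x̄₂) = √(11.3274² + 5.5833²) = 12.6287 for independent samples with unequal variances.
With z* = 1.645, the margin is 1.645 × 12.6287 = 20.7742.
x̄₁ − x̄₂ = 687 − 830 = -143.0000; the interval is -143.0000 ± 20.7742 = (-163.77, -122.23).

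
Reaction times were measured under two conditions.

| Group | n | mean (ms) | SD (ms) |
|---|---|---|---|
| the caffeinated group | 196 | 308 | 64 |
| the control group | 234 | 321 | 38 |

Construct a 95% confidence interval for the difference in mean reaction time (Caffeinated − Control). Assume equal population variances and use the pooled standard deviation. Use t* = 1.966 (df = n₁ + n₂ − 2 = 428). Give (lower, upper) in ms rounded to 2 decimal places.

(-22.80, -3.20)

Pooled variance s_p² = [195·64² + 233·38²] / (196+234−2) = 2652.2710, so s_p = 51.5002.
SE_diff = s_p·√(1/n₁ + 1/n₂) = 51.5002·√(1/196 + 1/234) = 4.9866.
t* = 1.966; margin = 1.966 × 4.9866 = 9.8037.
Difference = 308 − 321 = -13.0000.
-13.0000 ± 9.8037 → (-22.80, -3.20).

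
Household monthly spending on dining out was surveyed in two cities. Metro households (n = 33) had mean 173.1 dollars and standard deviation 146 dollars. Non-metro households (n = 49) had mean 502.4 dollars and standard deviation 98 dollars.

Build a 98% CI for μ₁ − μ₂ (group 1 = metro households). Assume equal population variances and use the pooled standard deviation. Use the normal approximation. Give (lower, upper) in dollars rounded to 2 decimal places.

(-391.91, -266.69)

Pooled variance s_p² = [32·146² + 48·98²] / (33+49−2) = 14288.8000, so s_p = 119.5358.
SE_diff = s_p·√(1/n₁ + 1/n₂) = 119.5358·√(1/33 + 1/49) = 26.9184.
z* = 2.326; margin = 2.326 × 26.9184 = 62.6122.
Difference = 173.1 − 502.4 = -329.3000.
-329.3000 ± 62.6122 → (-391.91, -266.69).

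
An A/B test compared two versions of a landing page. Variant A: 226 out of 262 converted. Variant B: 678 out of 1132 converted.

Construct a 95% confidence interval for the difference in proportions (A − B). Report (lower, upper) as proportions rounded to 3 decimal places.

(0.213, 0.314)

First, p̂₁ = 226/262 = 0.8626; p̂₂ = 678/1132 = 0.5989.
The two standard errors are √(0.8626×0.1374/262) = 0.02127 and √(0.5989×0.4011/1132) = 0.01457.
Because the samples are independent, SE_diff = √(0.02127² + 0.01457²) = 0.02578.
Using z* = 1.960 for 95%, ME = 1.960 × 0.02578 = 0.05053.
p̂₁ − p̂₂ = 0.2637; interval 0.2637 ± 0.05053 gives (0.213, 0.314).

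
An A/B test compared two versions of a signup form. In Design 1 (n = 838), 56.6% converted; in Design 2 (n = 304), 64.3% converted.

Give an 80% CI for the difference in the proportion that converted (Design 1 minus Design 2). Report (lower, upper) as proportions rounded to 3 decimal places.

(-0.119, -0.035)

The two standard errors are √(0.5660×0.4340/838) = 0.01712 and √(0.6430×0.3570/304) = 0.02748.
Because the samples are independent, SE_diff = √(0.01712² + 0.02748²) = 0.03238.
Using z* = 1.282 for 80%, ME = 1.282 × 0.03238 = 0.04151.
p̂₁ − p̂₂ = -0.0770; interval -0.0770 ± 0.04151 gives (-0.119, -0.035).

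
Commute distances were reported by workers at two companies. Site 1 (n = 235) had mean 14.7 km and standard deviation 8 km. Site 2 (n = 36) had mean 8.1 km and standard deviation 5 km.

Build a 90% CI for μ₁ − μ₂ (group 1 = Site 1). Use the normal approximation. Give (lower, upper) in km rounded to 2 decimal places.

SE₁ = s₁/√n₁ = 8/√235 = 0.5219; SE₂ = 5/√36 = 0.8333.
Independent samples, unequal variances: SE_diff = √(SE₁² + SE₂²) = √(0.27237961 + 0.69438889) = 0.9832.
z* = 1.645, so margin of error = 1.645 × 0.9832 = 1.6174.
Difference in means = 14.7 − 8.1 = 6.6000.
6.6000 ± 1.6174 → (4.98, 8.22).

(4.98, 8.22)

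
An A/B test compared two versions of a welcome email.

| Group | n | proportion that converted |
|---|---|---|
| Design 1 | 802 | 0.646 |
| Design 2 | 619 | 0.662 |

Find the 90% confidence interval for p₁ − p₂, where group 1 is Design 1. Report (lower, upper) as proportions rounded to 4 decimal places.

(-0.0578, 0.0258)

SE₁ = √(p̂₁(1−p̂₁)/n₁) = √(0.6460·0.3540/802) = 0.01689; SE₂ = √(0.6620·0.3380/619) = 0.01901.
Independent samples: SE of the difference = √(SE₁² + SE₂²) = √(0.0002852721 + 0.0003613801) = 0.02543.
z* for 90% confidence is 1.645, so the margin of error is 1.645 × 0.02543 = 0.04183.
Point estimate p̂₁ − p̂₂ = 0.6460 − 0.6620 = -0.0160.
-0.0160 ± 0.04183 → (-0.0578, 0.0258).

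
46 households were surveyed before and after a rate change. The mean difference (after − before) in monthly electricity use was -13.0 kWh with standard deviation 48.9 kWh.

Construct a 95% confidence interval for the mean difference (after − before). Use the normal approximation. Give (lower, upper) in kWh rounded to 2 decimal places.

Paired design: SE = s_d/√n = 48.9/√46 = 7.2099.
z* = 1.960; margin of error = 1.960 × 7.2099 = 14.1314.
-13.0 ± 14.1314 → (-27.13, 1.13).

(-27.13, 1.13)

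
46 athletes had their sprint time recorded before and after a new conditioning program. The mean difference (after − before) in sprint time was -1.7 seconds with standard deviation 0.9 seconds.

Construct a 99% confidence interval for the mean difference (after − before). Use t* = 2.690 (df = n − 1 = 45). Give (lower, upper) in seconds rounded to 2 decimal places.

(-2.06, -1.34)

Paired design: SE = s_d/√n = 0.9/√46 = 0.1327.
t* = 2.690; margin of error = 2.690 × 0.1327 = 0.3570.
-1.7 ± 0.3570 → (-2.06, -1.34).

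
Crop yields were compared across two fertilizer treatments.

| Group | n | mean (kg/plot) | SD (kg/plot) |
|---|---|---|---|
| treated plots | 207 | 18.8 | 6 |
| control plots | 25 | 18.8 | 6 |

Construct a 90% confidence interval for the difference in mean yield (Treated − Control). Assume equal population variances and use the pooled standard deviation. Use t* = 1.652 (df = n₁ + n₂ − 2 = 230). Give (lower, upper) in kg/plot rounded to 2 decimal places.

(-2.10, 2.10)

s_p = √[((n₁−1)s₁² + (n₂−1)s₂²)/(n₁+n₂−2)] = √[(206·6² + 24·6²)/230] = 6.0000.
SE = 6.0000·√(1/207 + 1/25) = 1.2704.
With t* = 1.652, margin = 1.652 × 1.2704 = 2.0987.
x̄₁ − x̄₂ = 18.8 − 18.8 = 0.0000; interval 0.0000 ± 2.0987 = (-2.10, 2.10).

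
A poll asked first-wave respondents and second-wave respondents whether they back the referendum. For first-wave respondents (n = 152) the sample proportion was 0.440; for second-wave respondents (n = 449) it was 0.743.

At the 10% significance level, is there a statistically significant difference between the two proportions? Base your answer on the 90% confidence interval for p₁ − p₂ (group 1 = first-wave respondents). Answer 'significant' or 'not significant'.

SE₁ = √(p̂₁(1−p̂₁)/n₁) = √(0.4400·0.5600/152) = 0.04026; SE₂ = √(0.7430·0.2570/449) = 0.02062.
Independent samples: SE of the difference = √(SE₁² + SE₂²) = √(0.0016208676 + 0.0004251844) = 0.04523.
z* for 90% confidence is 1.645, so the margin of error is 1.645 × 0.04523 = 0.07440.
Point estimate p̂₁ − p̂₂ = 0.4400 − 0.7430 = -0.3030.
-0.3030 ± 0.07440 → (-0.37740, -0.22860).
The interval (-0.37740, -0.22860) does not contain 0, so the difference is significant.

significant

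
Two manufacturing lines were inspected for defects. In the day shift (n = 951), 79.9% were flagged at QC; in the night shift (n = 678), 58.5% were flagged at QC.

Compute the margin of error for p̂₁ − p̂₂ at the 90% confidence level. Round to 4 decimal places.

0.0378

Each SE is √(p̂(1−p̂)/n): √(0.7990·0.2010/951) = 0.01300 and √(0.5850·0.4150/678) = 0.01892.
SE(p̂₁ − p̂₂) = √(SE₁² + SE₂²) = √(0.000169 + 0.0003579664) = 0.02296, since the two samples are independent.
At 90% confidence z* = 1.645; margin = 1.645 × 0.02296 = 0.03777.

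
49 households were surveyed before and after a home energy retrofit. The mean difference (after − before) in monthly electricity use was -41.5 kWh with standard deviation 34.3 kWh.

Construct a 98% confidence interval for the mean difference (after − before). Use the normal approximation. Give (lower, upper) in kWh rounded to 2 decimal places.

This is a matched-pairs design, so SE = s_d/√n = 34.3/√49 = 4.9000.
Margin = 2.326 × 4.9000 = 11.3974; the interval is -41.5 ± 11.3974 = (-52.90, -30.10).

(-52.90, -30.10)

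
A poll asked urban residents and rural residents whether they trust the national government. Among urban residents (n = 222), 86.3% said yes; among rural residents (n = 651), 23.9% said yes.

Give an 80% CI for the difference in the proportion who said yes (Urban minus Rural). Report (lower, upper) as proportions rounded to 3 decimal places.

(0.587, 0.661)

Each SE is √(p̂(1−p̂)/n): √(0.8630·0.1370/222) = 0.02308 and √(0.2390·0.7610/651) = 0.01671.
SE(p̂₁ − p̂₂) = √(SE₁² + SE₂²) = √(0.0005326864 + 0.0002792241) = 0.02849, since the two samples are independent.
At 80% confidence z* = 1.282; margin = 1.282 × 0.02849 = 0.03652.
The difference is 0.8630 − 0.2390 = 0.6240, so the interval is 0.6240 ± 0.03652 = (0.587, 0.661).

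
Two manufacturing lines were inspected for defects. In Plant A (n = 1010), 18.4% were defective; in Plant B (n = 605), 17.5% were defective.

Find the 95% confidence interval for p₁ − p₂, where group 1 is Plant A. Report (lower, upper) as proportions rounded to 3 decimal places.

The two standard errors are √(0.1840×0.8160/1010) = 0.01219 and √(0.1750×0.8250/605) = 0.01545.
Because the samples are independent, SE_diff = √(0.01219² + 0.01545²) = 0.01968.
Using z* = 1.960 for 95%, ME = 1.960 × 0.01968 = 0.03857.
p̂₁ − p̂₂ = 0.0090; interval 0.0090 ± 0.03857 gives (-0.030, 0.048).

(-0.030, 0.048)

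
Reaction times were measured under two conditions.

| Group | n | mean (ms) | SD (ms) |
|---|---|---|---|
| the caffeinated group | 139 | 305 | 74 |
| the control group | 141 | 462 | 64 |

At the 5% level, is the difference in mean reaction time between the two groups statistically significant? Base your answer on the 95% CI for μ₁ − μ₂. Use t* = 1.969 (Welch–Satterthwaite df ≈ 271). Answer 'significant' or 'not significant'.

Per-group SEs: s₁/√n₁ = 74/√139 = 6.2766, s₂/√n₂ = 64/√141 = 5.3898.
Unpooled SE of the difference: √(39.39570756 + 29.04994404) = 8.2732.
Margin of error = t* · SE = 1.969 × 8.2732 = 16.2899.
x̄₁ − x̄₂ = 305 − 462 = -157.0000.
CI: -157.0000 ± 16.2899 = (-173.2899, -140.7101).
The interval (-173.2899, -140.7101) does not contain 0, so the difference is significant.

significant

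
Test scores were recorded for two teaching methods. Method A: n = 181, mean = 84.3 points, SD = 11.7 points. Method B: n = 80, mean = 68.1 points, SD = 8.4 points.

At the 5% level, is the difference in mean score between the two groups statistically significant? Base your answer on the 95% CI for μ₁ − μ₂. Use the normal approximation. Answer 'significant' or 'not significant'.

Standard errors of each mean: 11.7/√181 = 0.8697 and 8.4/√80 = 0.9391.
SE(x̄₁ − x̄₂) = √(0.8697² + 0.9391²) = 1.2800 for independent samples with unequal variances.
With z* = 1.960, the margin is 1.960 × 1.2800 = 2.5088.
x̄₁ − x̄₂ = 84.3 − 68.1 = 16.2000; the interval is 16.2000 ± 2.5088 = (13.6912, 18.7088).
The interval (13.6912, 18.7088) does not contain 0, so the difference is significant.

significant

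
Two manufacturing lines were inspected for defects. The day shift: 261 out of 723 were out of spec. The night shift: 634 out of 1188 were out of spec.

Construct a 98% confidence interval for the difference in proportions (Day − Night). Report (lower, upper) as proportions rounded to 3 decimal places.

p̂₁ = 261/723 = 0.3610 and p̂₂ = 634/1188 = 0.5337.
SE₁ = √(p̂₁(1−p̂₁)/n₁) = √(0.3610·0.6390/723) = 0.01786; SE₂ = √(0.5337·0.4663/1188) = 0.01447.
Independent samples: SE of the difference = √(SE₁² + SE₂²) = √(0.0003189796 + 0.0002093809) = 0.02299.
z* for 98% confidence is 2.326, so the margin of error is 2.326 × 0.02299 = 0.05347.
Point estimate p̂₁ − p̂₂ = 0.3610 − 0.5337 = -0.1727.
-0.1727 ± 0.05347 → (-0.226, -0.119).

(-0.226, -0.119)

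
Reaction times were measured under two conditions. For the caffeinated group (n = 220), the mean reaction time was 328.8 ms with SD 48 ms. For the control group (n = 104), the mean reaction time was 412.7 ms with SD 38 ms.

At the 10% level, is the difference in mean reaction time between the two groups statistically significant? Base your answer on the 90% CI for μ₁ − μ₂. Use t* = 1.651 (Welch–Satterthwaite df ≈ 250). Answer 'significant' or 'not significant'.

Standard errors of each mean: 48/√220 = 3.2362 and 38/√104 = 3.7262.
SE(x̄₁ − x̄₂) = √(3.2362² + 3.7262²) = 4.9353 for independent samples with unequal variances.
With t* = 1.651, the margin is 1.651 × 4.9353 = 8.1482.
x̄₁ − x̄₂ = 328.8 − 412.7 = -83.9000; the interval is -83.9000 ± 8.1482 = (-92.0482, -75.7518).
The interval (-92.0482, -75.7518) does not contain 0, so the difference is significant.

significant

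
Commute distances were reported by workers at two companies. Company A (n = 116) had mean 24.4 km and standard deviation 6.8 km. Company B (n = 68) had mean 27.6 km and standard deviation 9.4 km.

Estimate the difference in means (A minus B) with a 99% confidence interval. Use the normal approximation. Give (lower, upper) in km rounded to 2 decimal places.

(-6.56, 0.16)

SE₁ = s₁/√n₁ = 6.8/√116 = 0.6314; SE₂ = 9.4/√68 = 1.1399.
Independent samples, unequal variances: SE_diff = √(SE₁² + SE₂²) = √(0.39866596 + 1.29937201) = 1.3031.
z* = 2.576, so margin of error = 2.576 × 1.3031 = 3.3568.
Difference in means = 24.4 − 27.6 = -3.2000.
-3.2000 ± 3.3568 → (-6.56, 0.16).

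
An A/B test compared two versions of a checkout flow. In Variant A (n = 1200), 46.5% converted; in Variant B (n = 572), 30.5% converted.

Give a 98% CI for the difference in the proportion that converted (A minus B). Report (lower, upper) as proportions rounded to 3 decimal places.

(0.104, 0.216)

The two standard errors are √(0.4650×0.5350/1200) = 0.01440 and √(0.3050×0.6950/572) = 0.01925.
Because the samples are independent, SE_diff = √(0.01440² + 0.01925²) = 0.02404.
Using z* = 2.326 for 98%, ME = 2.326 × 0.02404 = 0.05592.
p̂₁ − p̂₂ = 0.1600; interval 0.1600 ± 0.05592 gives (0.104, 0.216).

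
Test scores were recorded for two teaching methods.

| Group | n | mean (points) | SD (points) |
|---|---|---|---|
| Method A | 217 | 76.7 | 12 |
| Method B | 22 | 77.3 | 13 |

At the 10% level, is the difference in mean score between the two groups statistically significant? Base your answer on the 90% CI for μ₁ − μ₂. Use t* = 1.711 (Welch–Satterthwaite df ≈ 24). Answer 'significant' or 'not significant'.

SE₁ = s₁/√n₁ = 12/√217 = 0.8146; SE₂ = 13/√22 = 2.7716.
Independent samples, unequal variances: SE_diff = √(SE₁² + SE₂²) = √(0.66357316 + 7.68176656) = 2.8888.
t* = 1.711, so margin of error = 1.711 × 2.8888 = 4.9427.
Difference in means = 76.7 − 77.3 = -0.6000.
-0.6000 ± 4.9427 → (-5.5427, 4.3427).
The interval (-5.5427, 4.3427) contains 0, so the difference is not significant.

not significant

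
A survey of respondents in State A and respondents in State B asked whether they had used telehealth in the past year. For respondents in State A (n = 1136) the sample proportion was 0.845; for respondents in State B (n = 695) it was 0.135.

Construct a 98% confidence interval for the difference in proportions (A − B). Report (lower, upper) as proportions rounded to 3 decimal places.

(0.671, 0.749)

Each SE is √(p̂(1−p̂)/n): √(0.8450·0.1550/1136) = 0.01074 and √(0.1350·0.8650/695) = 0.01296.
SE(p̂₁ − p̂₂) = √(SE₁² + SE₂²) = √(0.0001153476 + 0.0001679616) = 0.01683, since the two samples are independent.
At 98% confidence z* = 2.326; margin = 2.326 × 0.01683 = 0.03915.
The difference is 0.8450 − 0.1350 = 0.7100, so the interval is 0.7100 ± 0.03915 = (0.671, 0.749).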